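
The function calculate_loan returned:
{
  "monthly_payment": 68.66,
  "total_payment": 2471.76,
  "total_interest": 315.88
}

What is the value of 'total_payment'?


2471.76


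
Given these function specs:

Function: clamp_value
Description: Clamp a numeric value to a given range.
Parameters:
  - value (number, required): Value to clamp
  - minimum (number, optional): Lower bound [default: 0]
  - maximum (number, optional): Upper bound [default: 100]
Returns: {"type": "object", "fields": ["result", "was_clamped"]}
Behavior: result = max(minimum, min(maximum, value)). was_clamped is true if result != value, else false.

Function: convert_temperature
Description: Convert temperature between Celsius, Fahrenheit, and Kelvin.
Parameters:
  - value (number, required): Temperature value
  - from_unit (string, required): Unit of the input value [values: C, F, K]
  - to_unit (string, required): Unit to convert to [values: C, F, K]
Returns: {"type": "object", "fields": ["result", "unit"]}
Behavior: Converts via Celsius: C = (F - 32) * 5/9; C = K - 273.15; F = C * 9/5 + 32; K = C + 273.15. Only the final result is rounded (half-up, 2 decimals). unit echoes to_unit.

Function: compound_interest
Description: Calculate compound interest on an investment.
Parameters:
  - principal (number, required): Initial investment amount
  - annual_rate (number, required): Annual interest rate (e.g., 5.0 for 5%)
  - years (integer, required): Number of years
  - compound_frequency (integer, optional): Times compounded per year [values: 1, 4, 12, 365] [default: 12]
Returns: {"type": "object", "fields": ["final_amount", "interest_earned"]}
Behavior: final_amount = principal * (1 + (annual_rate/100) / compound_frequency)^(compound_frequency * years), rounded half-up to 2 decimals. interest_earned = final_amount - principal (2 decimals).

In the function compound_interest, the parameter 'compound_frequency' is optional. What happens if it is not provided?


The compound_interest spec declares:
  - compound_frequency (integer, optional): Times compounded per year [values: 1, 4, 12, 365] [default: 12]
It defaults to 12


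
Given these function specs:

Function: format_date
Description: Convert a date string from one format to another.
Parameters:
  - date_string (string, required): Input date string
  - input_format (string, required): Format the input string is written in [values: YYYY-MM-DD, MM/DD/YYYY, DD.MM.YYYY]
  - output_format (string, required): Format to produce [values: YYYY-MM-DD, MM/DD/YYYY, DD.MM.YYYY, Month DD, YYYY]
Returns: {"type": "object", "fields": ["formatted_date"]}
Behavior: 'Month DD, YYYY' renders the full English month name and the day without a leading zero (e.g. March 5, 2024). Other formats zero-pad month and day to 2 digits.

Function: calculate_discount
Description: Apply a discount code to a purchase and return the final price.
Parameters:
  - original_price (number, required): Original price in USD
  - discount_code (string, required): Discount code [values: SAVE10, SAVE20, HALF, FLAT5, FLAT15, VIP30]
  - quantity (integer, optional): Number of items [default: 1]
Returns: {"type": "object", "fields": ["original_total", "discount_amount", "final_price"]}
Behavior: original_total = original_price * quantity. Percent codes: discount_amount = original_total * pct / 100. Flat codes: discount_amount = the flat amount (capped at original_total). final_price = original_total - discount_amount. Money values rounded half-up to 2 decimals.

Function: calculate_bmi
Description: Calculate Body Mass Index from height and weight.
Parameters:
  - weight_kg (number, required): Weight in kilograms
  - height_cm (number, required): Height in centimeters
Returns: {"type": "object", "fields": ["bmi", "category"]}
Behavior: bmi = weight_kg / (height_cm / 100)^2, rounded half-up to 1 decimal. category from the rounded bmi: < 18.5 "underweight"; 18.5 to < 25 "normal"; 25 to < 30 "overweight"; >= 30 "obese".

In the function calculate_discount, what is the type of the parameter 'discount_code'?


The calculate_discount spec declares:
  - discount_code (string, required): Discount code [values: SAVE10, SAVE20, HALF, FLAT5, FLAT15, VIP30]
Type:
string


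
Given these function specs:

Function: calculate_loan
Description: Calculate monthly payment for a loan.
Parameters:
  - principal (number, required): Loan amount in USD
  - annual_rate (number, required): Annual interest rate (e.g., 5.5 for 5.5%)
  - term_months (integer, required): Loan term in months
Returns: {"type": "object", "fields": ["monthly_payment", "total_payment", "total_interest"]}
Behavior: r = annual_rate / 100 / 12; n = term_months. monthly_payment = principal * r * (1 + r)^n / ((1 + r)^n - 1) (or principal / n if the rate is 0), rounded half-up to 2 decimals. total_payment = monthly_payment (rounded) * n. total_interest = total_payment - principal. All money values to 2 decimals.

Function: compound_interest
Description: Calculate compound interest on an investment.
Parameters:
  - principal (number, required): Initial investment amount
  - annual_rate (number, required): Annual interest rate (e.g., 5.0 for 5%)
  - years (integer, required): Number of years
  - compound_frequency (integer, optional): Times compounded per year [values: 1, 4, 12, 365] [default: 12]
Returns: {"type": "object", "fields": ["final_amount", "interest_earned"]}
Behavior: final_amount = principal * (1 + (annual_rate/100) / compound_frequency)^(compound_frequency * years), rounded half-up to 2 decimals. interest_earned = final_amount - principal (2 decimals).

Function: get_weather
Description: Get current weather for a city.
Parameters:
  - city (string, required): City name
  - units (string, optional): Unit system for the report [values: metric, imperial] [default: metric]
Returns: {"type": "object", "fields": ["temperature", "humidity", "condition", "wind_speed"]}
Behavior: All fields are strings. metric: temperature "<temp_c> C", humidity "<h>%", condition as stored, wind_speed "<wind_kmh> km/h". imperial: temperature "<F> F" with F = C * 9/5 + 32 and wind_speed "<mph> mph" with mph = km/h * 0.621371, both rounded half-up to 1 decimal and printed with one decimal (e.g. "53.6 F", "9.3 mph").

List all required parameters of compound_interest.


Parameters of compound_interest and their required/optional flag:
  principal: required
  annual_rate: required
  years: required
  compound_frequency: optional
annual_rate, principal, years


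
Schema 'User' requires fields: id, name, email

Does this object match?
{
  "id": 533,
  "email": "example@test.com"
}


Checking required fields...
Missing: name
Invalid - missing required field 'name'


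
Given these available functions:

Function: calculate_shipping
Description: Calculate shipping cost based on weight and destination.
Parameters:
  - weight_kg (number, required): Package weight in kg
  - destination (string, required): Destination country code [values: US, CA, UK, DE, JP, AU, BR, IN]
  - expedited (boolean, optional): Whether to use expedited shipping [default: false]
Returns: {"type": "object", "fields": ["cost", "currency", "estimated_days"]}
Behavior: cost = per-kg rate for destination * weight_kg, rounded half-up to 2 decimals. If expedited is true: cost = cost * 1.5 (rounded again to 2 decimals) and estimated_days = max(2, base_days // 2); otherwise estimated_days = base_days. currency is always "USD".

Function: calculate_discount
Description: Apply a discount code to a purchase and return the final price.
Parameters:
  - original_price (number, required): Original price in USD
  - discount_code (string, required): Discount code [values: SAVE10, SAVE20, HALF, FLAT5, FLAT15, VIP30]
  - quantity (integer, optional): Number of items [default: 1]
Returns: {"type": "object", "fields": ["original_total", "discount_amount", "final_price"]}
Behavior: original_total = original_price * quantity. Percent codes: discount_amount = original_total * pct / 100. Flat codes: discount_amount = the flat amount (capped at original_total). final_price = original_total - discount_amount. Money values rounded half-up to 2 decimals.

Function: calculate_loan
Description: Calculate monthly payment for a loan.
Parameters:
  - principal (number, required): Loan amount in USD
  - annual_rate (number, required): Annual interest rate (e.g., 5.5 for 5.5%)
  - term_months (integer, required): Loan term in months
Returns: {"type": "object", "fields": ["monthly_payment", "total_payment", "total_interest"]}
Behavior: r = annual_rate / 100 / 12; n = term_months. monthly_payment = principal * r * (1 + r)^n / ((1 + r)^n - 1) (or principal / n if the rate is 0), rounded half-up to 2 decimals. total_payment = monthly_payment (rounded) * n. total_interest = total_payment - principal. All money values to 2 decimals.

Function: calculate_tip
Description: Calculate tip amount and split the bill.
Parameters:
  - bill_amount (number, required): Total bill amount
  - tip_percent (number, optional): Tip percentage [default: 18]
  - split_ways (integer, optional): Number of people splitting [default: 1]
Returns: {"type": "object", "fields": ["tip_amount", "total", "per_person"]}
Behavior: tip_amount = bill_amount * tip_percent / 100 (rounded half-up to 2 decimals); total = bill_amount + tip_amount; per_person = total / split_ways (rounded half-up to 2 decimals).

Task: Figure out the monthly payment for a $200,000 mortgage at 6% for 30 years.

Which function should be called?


The task needs a function whose description is: Calculate monthly payment for a loan.
calculate_loan


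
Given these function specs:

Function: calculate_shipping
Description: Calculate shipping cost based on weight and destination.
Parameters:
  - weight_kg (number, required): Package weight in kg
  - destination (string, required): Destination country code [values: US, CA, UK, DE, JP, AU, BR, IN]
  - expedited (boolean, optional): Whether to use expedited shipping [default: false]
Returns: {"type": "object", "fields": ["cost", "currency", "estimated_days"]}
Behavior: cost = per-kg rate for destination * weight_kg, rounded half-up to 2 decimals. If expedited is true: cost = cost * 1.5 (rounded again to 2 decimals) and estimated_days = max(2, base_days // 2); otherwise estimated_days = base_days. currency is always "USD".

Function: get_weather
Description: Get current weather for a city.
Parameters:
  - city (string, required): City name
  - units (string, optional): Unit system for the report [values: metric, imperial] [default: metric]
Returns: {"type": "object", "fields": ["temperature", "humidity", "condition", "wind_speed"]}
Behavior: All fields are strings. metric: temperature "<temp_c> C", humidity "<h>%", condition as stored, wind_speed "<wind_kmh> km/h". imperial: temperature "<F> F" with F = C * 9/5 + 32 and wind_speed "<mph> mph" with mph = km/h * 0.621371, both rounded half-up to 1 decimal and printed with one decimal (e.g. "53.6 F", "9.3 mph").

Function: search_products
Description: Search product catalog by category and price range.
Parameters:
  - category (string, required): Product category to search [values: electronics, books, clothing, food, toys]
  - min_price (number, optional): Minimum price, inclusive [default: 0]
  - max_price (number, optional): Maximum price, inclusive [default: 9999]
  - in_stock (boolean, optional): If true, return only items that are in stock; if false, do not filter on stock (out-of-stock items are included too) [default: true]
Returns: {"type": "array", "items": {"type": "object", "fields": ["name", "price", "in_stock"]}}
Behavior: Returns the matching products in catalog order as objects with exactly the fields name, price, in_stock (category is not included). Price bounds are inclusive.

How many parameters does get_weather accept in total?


Parameters of get_weather: city (required), units (optional)
Total:
2


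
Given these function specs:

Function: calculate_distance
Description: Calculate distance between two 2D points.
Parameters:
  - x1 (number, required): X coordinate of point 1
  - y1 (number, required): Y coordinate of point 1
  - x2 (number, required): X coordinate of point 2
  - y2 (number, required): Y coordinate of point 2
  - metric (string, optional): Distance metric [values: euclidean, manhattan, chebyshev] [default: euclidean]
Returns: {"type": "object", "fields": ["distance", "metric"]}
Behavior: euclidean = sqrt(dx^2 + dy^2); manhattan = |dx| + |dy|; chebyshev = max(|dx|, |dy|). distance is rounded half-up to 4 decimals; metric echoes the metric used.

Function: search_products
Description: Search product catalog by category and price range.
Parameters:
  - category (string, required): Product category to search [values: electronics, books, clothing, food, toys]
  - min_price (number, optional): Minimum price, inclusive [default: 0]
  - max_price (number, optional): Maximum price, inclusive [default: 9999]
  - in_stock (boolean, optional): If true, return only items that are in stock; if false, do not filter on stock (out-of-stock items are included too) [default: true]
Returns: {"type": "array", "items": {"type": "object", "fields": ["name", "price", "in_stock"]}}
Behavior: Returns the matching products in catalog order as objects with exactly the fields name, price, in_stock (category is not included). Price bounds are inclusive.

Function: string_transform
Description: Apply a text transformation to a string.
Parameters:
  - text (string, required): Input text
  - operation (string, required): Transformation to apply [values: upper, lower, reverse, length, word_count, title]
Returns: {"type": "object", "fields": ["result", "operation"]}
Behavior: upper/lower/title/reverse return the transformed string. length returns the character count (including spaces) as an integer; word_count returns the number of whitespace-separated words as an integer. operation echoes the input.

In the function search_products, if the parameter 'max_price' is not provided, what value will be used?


The search_products spec declares:
  - max_price (number, optional): Maximum price, inclusive [default: 9999]
Default:
9999


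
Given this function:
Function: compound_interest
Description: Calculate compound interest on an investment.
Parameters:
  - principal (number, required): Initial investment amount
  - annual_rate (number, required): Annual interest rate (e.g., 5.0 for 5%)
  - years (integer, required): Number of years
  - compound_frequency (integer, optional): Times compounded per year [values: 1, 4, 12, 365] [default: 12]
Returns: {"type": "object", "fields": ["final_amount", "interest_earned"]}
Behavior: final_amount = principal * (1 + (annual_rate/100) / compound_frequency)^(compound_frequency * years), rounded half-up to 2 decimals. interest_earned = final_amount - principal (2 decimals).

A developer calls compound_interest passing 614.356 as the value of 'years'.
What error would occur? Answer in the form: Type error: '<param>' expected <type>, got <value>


Spec: 'years' is declared as integer; 614.356 is a non-integer number.
Type error: 'years' expected integer, got 614.356


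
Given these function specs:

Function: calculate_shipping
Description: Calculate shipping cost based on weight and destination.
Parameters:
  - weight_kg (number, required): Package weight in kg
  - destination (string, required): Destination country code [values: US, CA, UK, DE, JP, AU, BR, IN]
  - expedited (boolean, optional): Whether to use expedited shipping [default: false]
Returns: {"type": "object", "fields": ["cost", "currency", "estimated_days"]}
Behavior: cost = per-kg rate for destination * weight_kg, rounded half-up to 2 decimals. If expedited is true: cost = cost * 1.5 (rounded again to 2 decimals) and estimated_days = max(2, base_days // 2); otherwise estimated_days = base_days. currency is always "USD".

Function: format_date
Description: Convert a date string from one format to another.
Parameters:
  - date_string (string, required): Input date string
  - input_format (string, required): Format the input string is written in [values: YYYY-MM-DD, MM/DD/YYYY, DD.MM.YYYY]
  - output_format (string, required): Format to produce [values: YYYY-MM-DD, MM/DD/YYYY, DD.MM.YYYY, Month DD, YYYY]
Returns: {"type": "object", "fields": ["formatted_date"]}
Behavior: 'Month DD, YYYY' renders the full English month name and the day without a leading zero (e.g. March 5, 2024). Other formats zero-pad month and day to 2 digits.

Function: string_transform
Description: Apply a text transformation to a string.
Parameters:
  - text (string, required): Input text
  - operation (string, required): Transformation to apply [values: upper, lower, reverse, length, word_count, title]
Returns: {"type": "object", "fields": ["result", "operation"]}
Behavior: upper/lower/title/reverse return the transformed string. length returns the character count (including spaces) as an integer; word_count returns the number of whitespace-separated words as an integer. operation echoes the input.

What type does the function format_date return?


The format_date spec declares Returns: {"type": "object", "fields": ["formatted_date"]}
Type:
object


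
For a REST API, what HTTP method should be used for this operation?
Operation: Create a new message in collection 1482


GET = read, POST = create, PUT = update/replace, DELETE = remove
This operation is a create.
POST


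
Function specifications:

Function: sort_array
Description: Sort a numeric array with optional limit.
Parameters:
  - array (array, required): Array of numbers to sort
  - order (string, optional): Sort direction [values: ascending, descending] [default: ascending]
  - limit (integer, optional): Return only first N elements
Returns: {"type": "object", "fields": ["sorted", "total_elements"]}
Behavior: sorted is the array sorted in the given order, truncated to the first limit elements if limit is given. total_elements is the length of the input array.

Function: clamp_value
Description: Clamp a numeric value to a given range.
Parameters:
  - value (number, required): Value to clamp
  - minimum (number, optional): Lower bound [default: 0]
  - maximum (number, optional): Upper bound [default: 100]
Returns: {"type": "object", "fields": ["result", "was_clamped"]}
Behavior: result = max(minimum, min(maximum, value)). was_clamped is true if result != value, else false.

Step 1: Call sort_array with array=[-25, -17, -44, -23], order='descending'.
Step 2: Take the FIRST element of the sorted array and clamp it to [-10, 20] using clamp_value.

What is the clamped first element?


Step 1: sort_array(order=descending)
  sorted: [-17, -23, -25, -44]
  -> first element = -17
Step 2: clamp_value(value=-17, minimum=-10, maximum=20)
  result = max(-10, min(20, -17)) = max(-10, -17) = -10
  was_clamped = (-10 != -17) = true
  -> result = -10
-10


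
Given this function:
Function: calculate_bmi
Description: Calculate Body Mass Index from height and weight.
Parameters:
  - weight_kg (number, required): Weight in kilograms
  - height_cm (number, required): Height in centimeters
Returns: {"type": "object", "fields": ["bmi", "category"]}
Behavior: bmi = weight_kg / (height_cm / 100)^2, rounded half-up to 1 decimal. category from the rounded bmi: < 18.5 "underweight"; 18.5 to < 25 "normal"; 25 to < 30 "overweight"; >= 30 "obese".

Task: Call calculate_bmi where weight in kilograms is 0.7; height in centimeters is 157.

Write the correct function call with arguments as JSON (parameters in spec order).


Mapping each described value to its parameter name:
  'Weight in kilograms' -> weight_kg = 0.7
  'Height in centimeters' -> height_cm = 157
calculate_bmi({"weight_kg": 0.7, "height_cm": 157})


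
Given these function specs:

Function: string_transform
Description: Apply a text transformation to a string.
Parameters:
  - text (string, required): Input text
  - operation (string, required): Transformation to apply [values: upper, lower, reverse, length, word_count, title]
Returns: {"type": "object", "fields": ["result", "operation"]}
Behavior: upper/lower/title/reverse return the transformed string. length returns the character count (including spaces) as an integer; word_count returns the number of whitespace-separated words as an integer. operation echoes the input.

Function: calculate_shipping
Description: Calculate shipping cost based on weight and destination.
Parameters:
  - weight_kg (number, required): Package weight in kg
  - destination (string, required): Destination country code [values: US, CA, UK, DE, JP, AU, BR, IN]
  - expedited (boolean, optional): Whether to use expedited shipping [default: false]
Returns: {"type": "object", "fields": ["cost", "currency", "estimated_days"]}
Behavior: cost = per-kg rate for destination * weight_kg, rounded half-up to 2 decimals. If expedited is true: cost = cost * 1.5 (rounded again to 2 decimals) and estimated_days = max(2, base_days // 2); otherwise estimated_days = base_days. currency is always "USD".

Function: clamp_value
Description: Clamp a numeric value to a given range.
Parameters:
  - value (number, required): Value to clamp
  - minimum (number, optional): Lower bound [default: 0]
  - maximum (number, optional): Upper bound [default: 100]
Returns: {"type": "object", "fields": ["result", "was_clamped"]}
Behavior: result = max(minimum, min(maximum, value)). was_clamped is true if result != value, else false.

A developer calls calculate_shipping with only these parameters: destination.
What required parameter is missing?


Required parameters: weight_kg, destination
Provided: destination
Missing: weight_kg
weight_kg


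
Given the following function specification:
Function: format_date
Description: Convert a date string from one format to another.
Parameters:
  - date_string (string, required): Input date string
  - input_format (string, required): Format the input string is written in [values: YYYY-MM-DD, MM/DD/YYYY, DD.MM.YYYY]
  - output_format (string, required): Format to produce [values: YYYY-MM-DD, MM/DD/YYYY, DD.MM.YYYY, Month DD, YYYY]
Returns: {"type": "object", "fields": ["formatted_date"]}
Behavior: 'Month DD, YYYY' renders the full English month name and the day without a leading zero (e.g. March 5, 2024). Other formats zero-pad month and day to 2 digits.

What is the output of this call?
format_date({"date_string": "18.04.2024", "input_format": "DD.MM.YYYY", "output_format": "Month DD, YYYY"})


Parse '18.04.2024' as DD.MM.YYYY: year=2024, month=4, day=18
Month 4 = April
Render as Month DD, YYYY: April 18, 2024
Output:
{"formatted_date": "April 18, 2024"}


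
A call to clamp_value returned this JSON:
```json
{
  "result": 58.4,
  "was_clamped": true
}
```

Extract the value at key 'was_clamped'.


true


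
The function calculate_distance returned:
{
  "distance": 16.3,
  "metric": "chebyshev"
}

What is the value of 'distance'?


16.3


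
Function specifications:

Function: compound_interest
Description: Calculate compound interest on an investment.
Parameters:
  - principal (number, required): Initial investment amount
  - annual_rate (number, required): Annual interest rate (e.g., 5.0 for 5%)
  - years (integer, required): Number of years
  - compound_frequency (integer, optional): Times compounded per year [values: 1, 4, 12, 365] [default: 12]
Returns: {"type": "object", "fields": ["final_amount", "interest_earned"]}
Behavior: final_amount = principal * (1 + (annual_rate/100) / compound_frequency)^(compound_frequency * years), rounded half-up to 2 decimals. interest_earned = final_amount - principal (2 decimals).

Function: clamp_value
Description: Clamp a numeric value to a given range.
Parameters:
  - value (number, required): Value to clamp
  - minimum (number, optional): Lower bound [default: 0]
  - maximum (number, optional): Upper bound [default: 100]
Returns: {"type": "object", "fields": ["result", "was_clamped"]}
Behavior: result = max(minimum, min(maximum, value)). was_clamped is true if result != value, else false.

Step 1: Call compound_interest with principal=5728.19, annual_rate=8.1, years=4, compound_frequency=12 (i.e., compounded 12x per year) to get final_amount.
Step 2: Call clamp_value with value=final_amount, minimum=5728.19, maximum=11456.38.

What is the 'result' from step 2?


Step 1: compound_interest
  rate per period = 8.1/100/12 = 0.00675 (keep full precision); periods = 12 * 4 = 48
  (1 + 0.00675)^48 = 1.38114297
  final_amount = 5728.19 * 1.38114297 = 7911.449353 -> 7911.45
  interest_earned = 7911.45 - 5728.19 = 2183.26
  -> final_amount = 7911.45
Step 2: clamp_value(value=7911.45, minimum=5728.19, maximum=11456.38)
  result = max(5728.19, min(11456.38, 7911.45)) = max(5728.19, 7911.45) = 7911.45
  was_clamped = (7911.45 != 7911.45) = false
  -> result = 7911.45
7911.45


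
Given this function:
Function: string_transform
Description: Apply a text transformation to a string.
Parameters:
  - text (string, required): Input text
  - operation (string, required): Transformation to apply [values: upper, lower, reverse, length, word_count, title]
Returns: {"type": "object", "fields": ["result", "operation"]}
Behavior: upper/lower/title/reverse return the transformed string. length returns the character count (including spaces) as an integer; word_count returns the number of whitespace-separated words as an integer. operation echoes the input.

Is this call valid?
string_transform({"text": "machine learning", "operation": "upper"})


Checking all required parameters present and types match... All valid.
Valid


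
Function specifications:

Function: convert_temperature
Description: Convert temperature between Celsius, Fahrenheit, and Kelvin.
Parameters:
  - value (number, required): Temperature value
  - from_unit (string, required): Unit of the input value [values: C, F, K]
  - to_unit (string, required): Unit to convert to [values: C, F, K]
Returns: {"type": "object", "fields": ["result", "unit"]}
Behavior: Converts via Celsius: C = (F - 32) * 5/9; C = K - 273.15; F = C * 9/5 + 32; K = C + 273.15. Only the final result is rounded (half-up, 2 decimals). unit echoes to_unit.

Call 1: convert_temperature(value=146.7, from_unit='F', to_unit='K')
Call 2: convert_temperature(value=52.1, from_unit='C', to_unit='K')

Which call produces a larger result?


Call 1:
  To C: (146.7 - 32) * 5/9 = 63.722222
  To K: 63.722222 + 273.15 = 336.872222
  Round to 2 decimals: 336.87
  -> 336.87 K
Call 2:
  Input already in C: 52.1
  To K: 52.1 + 273.15 = 325.25
  Round to 2 decimals: 325.25
  -> 325.25 K
Call 1 (336.87 K)


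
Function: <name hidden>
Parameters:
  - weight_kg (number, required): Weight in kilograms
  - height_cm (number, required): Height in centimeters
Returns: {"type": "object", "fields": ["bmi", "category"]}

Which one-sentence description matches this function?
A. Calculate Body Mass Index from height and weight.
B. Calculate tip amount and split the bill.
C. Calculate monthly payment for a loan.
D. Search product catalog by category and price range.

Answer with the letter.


Parameters weight_kg, height_cm and return ["bmi", "category"] fit: Calculate Body Mass Index from height and weight.
A


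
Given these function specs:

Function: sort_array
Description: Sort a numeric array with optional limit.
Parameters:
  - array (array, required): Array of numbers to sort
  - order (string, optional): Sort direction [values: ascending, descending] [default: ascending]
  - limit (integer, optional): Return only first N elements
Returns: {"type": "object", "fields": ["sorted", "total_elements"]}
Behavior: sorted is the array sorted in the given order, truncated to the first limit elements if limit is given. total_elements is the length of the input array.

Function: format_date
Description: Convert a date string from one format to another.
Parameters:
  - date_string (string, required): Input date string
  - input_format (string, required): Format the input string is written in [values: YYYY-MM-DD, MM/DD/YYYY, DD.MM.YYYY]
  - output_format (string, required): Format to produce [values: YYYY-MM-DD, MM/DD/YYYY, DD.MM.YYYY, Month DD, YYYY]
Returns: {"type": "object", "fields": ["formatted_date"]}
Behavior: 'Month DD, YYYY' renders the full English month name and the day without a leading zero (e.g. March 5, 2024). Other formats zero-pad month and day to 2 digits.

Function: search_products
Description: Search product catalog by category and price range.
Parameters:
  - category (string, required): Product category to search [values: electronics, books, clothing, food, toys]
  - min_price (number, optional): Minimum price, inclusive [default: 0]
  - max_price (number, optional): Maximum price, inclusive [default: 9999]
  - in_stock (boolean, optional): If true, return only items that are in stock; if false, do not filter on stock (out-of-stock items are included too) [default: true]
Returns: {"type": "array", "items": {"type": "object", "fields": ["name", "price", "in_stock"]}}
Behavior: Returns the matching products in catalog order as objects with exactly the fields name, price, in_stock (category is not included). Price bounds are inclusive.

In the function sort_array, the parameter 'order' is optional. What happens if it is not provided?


The sort_array spec declares:
  - order (string, optional): Sort direction [values: ascending, descending] [default: ascending]
It defaults to ascending


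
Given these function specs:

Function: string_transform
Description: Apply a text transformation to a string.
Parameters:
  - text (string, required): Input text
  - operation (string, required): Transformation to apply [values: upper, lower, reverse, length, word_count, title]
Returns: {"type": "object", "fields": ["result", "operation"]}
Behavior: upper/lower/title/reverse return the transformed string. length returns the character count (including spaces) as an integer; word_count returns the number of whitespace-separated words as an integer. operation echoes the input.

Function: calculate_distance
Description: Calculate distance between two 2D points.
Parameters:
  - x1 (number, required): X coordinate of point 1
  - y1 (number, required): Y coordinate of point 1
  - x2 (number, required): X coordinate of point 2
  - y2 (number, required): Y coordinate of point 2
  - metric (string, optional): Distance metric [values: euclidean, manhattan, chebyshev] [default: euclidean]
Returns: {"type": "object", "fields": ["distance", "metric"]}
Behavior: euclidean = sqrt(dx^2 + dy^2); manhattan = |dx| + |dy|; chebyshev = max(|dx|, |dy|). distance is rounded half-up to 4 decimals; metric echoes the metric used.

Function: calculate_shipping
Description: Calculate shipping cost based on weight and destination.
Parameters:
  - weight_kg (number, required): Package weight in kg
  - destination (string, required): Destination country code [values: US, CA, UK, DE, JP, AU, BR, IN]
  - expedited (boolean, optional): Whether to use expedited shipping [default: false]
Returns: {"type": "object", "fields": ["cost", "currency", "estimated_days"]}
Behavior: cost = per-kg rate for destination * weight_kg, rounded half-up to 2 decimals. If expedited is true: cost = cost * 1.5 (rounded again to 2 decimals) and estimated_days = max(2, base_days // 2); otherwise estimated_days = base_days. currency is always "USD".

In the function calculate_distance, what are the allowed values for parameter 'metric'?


The calculate_distance spec declares:
  - metric (string, optional): Distance metric [values: euclidean, manhattan, chebyshev] [default: euclidean]
Allowed values:
euclidean, manhattan, chebyshev


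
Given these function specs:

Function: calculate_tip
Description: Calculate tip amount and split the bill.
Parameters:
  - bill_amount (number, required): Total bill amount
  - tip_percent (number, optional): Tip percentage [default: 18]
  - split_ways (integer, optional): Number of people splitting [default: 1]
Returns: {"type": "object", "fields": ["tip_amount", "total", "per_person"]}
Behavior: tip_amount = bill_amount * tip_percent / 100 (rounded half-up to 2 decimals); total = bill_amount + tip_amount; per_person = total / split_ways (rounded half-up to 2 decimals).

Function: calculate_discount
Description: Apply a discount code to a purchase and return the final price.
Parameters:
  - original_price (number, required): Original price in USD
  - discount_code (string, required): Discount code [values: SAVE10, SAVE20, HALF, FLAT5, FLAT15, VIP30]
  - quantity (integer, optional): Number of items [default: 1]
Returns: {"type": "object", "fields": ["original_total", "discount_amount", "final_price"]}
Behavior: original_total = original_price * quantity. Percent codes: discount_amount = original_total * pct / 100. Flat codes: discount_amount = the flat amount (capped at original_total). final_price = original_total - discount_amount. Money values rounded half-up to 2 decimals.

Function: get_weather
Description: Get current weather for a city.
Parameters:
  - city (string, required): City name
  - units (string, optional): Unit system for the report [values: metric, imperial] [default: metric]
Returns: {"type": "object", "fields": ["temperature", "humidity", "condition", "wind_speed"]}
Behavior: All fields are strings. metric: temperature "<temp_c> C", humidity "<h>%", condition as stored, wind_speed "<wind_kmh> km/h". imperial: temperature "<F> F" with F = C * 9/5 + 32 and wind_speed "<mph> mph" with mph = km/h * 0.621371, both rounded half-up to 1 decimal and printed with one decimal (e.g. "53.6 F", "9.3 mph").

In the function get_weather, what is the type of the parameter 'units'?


The get_weather spec declares:
  - units (string, optional): Unit system for the report [values: metric, imperial] [default: metric]
Type:
string


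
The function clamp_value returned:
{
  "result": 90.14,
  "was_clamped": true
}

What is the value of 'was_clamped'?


true


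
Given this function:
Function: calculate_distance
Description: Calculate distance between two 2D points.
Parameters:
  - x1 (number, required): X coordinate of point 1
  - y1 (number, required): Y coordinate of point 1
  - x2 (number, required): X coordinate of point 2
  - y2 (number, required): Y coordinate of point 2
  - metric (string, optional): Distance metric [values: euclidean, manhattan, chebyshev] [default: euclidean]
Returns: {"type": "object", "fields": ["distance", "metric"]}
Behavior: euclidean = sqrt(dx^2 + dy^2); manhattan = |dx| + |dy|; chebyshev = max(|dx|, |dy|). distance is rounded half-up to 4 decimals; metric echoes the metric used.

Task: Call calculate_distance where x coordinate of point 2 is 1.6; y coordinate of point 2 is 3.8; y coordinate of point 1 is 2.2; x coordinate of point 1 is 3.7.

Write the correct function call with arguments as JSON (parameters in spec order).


Mapping each described value to its parameter name:
  'X coordinate of point 2' -> x2 = 1.6
  'Y coordinate of point 2' -> y2 = 3.8
  'Y coordinate of point 1' -> y1 = 2.2
  'X coordinate of point 1' -> x1 = 3.7
calculate_distance({"x1": 3.7, "y1": 2.2, "x2": 1.6, "y2": 3.8})


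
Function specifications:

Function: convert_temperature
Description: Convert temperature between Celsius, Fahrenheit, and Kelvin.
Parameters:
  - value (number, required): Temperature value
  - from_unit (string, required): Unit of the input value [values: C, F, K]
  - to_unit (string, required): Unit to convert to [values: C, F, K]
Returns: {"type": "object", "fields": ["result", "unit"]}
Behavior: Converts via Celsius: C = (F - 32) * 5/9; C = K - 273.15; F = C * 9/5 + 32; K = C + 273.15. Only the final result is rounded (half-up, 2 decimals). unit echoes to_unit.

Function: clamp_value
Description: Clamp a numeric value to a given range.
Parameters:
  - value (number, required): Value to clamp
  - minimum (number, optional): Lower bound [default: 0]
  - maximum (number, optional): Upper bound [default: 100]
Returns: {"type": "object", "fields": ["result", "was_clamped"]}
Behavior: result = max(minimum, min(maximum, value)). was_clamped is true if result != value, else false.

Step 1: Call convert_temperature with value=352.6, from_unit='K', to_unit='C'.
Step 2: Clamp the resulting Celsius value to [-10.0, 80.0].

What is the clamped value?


Step 1: convert_temperature(value=352.6, from_unit=K, to_unit=C)
  To C: 352.6 - 273.15 = 79.45
  Target is C: 79.45
  Round to 2 decimals: 79.45
  -> result = 79.45 C
Step 2: clamp_value(value=79.45, minimum=-10.0, maximum=80.0)
  result = max(-10.0, min(80.0, 79.45)) = max(-10.0, 79.45) = 79.45
  was_clamped = (79.45 != 79.45) = false
  -> result = 79.45
79.45


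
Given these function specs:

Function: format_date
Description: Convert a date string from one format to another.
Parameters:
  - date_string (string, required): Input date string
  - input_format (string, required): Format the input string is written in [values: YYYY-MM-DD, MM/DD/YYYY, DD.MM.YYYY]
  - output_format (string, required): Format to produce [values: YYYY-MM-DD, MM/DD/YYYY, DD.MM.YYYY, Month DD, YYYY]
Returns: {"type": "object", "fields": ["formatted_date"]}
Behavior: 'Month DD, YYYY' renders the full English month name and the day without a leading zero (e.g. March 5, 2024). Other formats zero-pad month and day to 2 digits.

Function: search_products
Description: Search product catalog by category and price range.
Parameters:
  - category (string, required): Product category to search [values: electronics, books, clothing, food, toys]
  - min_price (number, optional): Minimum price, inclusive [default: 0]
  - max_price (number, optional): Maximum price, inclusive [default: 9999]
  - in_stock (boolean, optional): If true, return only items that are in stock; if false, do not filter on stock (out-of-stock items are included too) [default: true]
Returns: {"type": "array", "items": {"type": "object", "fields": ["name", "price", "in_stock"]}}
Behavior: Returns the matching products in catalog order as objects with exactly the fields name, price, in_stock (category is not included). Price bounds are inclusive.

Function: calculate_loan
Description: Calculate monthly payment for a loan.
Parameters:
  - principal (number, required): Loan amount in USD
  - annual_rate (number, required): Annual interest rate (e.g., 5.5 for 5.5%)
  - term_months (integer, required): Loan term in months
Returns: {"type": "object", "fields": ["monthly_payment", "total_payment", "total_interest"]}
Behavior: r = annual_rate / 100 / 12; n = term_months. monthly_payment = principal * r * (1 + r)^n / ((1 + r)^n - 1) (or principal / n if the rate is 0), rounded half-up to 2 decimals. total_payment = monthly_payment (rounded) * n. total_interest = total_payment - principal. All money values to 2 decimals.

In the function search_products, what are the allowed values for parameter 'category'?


The search_products spec declares:
  - category (string, required): Product category to search [values: electronics, books, clothing, food, toys]
Allowed values:
electronics, books, clothing, food, toys


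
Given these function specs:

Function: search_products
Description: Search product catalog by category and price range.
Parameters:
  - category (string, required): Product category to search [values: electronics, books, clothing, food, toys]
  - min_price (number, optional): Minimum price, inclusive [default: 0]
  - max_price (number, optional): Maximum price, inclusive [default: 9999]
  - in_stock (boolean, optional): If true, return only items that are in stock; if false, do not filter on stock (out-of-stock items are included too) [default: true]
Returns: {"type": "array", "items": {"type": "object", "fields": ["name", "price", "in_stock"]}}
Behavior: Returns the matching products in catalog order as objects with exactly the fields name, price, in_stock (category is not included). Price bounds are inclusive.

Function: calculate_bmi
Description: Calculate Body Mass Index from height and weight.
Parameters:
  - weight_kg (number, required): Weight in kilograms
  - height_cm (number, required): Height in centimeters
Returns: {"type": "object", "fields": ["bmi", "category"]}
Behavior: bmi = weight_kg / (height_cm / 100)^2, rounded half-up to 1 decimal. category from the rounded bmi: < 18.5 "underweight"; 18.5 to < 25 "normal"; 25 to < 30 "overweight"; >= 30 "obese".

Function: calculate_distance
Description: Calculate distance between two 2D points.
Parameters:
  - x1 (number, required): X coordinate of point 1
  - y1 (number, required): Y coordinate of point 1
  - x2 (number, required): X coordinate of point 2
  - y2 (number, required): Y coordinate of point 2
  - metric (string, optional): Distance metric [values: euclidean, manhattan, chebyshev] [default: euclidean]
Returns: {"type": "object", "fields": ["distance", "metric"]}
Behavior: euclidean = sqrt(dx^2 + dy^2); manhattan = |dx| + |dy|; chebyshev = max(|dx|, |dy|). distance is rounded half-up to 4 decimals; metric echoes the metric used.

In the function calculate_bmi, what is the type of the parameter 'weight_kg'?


The calculate_bmi spec declares:
  - weight_kg (number, required): Weight in kilograms
Type:
number
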